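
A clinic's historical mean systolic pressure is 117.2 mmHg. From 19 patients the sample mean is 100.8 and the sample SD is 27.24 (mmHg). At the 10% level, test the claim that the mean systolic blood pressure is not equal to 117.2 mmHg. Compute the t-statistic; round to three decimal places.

-2.624

H0: μ = 117.2; H1: μ ≠ 117.2 (one-sample t-test, two-sided).
t = (x̄ − μ₀)/(s/√n) = (100.8 − 117.2)/(27.24/√19) = -2.624
df = n − 1 = 18
Two-sided p-value ≈ 0.0172
Since p ≈ 0.0172 < α = 0.1, reject H0; the data support H1.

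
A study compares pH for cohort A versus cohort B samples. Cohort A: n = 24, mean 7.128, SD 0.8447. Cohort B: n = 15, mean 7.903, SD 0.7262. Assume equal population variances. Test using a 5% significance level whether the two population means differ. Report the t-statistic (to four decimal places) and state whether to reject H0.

Let group 1 = cohort A, group 2 = cohort B. H0: μ_1 = μ_2; H1: μ_1 ≠ μ_2 (two-sample pooled-variance t-test, two-sided).
s_p² = [(24−1)·0.8447² + (15−1)·0.7262²]/(24+15−2) = 0.643082
t = (7.128 − 7.903)/√[0.643082·(1/24 + 1/15)] = -2.9362
df = n₁ + n₂ − 2 = 37
Two-sided p-value ≈ 0.0057
Since p ≈ 0.0057 < α = 0.05, reject H0; the evidence is statistically significant.

t = -2.9362; reject H0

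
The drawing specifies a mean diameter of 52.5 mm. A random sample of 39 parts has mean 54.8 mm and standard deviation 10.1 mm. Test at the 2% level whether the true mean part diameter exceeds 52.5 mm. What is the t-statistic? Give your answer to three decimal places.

1.422

H0: μ = 52.5; H1: μ > 52.5 (one-sample t-test, right-tailed).
t = (x̄ − μ₀)/(s/√n) = (54.8 − 52.5)/(10.1/√39) = 1.422
df = n − 1 = 38
p-value = P(T ≥ 1.422) ≈ 0.082
Since p ≈ 0.082 > α = 0.02, fail to reject H0; the evidence is not statistically significant.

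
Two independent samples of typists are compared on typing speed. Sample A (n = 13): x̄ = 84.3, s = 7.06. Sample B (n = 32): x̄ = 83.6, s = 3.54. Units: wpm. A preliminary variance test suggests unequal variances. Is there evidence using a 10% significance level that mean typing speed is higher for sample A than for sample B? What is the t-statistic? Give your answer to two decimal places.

0.34

Let group 1 = sample A, group 2 = sample B. H0: μ_1 = μ_2; H1: μ_1 > μ_2 (Welch's two-sample t-test, right-tailed).
t = (x̄_1 − x̄_2)/√(s_1²/n_1 + s_2²/n_2) = (84.3 − 83.6)/√(7.06²/13 + 3.54²/32) = 0.34
Welch–Satterthwaite df ≈ 14.52
p-value = P(T ≥ 0.34) ≈ 0.3692
Since p ≈ 0.3692 > α = 0.1, fail to reject H0; the evidence is not statistically significant.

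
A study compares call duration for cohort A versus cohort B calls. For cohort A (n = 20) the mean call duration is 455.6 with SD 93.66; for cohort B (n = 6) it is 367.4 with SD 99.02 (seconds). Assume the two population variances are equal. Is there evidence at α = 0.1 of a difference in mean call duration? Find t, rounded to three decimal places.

Let group 1 = cohort A, group 2 = cohort B. H0: μ_1 = μ_2; H1: μ_1 ≠ μ_2 (two-sample pooled-variance t-test, two-sided).
s_p² = [(20−1)·93.66² + (6−1)·99.02²]/(20+6−2) = 8987.35
t = (455.6 − 367.4)/√[8987.35·(1/20 + 1/6)] = 1.999
df = n₁ + n₂ − 2 = 24
Two-sided p-value ≈ 0.0571
Since p ≈ 0.0571 < α = 0.1, reject H0; the evidence is statistically significant.

1.999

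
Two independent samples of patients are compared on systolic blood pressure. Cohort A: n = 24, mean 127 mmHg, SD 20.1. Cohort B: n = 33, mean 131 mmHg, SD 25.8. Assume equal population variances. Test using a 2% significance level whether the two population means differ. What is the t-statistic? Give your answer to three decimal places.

-0.632

Let group 1 = cohort A, group 2 = cohort B. H0: μ_1 = μ_2; H1: μ_1 ≠ μ_2 (two-sample pooled-variance t-test, two-sided).
s_p² = [(24−1)·20.1² + (33−1)·25.8²]/(24+33−2) = 556.231
t = (127 − 131)/√[556.231·(1/24 + 1/33)] = -0.632
df = n₁ + n₂ − 2 = 55
Two-sided p-value ≈ 0.5299
Since p ≈ 0.5299 > α = 0.02, fail to reject H0; the evidence is not statistically significant.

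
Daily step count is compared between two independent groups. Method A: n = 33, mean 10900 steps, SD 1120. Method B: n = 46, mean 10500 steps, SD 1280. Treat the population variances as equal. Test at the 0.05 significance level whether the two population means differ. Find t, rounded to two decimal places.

Let group 1 = method A, group 2 = method B. H0: μ_1 = μ_2; H1: μ_1 ≠ μ_2 (two-sample pooled-variance t-test, two-sided).
s_p² = [(33−1)·1120² + (46−1)·1280²]/(33+46−2) = 1478820
t = (10900 − 10500)/√[1478820·(1/33 + 1/46)] = 1.44
df = n₁ + n₂ − 2 = 77
Two-sided p-value ≈ 0.1534
Since p ≈ 0.1534 > α = 0.05, fail to reject H0; the data do not provide sufficient evidence against H0.

1.44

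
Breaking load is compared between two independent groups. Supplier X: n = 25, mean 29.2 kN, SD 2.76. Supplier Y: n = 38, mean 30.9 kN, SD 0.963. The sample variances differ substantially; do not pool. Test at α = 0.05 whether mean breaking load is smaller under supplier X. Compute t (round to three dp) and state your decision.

t = -2.963; reject H0

Let group 1 = supplier X, group 2 = supplier Y. H0: μ_1 = μ_2; H1: μ_1 < μ_2 (Welch's two-sample t-test, left-tailed).
t = (x̄_1 − x̄_2)/√(s_1²/n_1 + s_2²/n_2) = (29.2 − 30.9)/√(2.76²/25 + 0.963²/38) = -2.963
Welch–Satterthwaite df ≈ 27.88
p-value = P(T ≤ -2.963) ≈ 0.003
Since p ≈ 0.003 < α = 0.05, reject H0; the evidence is statistically significant.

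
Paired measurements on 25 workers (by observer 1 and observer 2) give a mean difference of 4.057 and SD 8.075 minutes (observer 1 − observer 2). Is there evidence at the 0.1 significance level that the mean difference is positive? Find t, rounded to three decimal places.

2.512

H0: μ_d = 0; H1: μ_d > 0 (paired t-test on the differences, right-tailed).
t = d̄/(s_d/√n) = 4.057/(8.075/√25) = 2.512
df = n − 1 = 24
p-value = P(T ≥ 2.512) ≈ 0.0096
Since p ≈ 0.0096 < α = 0.1, reject H0; the data support H1.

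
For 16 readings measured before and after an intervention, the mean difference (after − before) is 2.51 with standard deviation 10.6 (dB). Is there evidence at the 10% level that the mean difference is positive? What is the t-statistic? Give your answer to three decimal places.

0.947

H0: μ_d = 0; H1: μ_d > 0 (paired t-test on the differences, right-tailed).
t = d̄/(s_d/√n) = 2.51/(10.6/√16) = 0.947
df = n − 1 = 15
p-value = P(T ≥ 0.947) ≈ 0.1793
Since p ≈ 0.1793 > α = 0.1, fail to reject H0; the evidence is not statistically significant.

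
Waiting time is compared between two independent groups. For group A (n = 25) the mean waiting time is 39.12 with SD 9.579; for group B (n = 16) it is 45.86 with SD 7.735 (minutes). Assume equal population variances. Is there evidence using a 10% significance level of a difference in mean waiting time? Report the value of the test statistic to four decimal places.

Let group 1 = group A, group 2 = group B. H0: μ_1 = μ_2; H1: μ_1 ≠ μ_2 (two-sample pooled-variance t-test, two-sided).
s_p² = [(25−1)·9.579² + (16−1)·7.735²]/(25+16−2) = 79.4776
t = (39.12 − 45.86)/√[79.4776·(1/25 + 1/16)] = -2.3614
df = n₁ + n₂ − 2 = 39
Two-sided p-value ≈ 0.023
Since p ≈ 0.023 < α = 0.1, reject H0; the data support H1.

-2.3614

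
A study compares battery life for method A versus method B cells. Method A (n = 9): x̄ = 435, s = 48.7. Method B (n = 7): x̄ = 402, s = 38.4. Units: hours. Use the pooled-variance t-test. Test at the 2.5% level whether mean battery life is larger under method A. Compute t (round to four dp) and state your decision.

t = 1.4689; fail to reject H0

Let group 1 = method A, group 2 = method B. H0: μ_1 = μ_2; H1: μ_1 > μ_2 (two-sample pooled-variance t-test, right-tailed).
s_p² = [(9−1)·48.7² + (7−1)·38.4²]/(9+7−2) = 1987.21
t = (435 − 402)/√[1987.21·(1/9 + 1/7)] = 1.4689
df = n₁ + n₂ − 2 = 14
p-value = P(T ≥ 1.4689) ≈ 0.0820
Since p ≈ 0.0820 > α = 0.025, fail to reject H0; the data do not provide sufficient evidence against H0.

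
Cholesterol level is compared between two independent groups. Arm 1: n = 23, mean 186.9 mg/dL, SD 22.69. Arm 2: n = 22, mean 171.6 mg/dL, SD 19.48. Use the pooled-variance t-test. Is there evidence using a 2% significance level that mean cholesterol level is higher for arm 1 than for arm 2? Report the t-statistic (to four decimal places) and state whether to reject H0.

Let group 1 = arm 1, group 2 = arm 2. H0: μ_1 = μ_2; H1: μ_1 > μ_2 (two-sample pooled-variance t-test, right-tailed).
s_p² = [(23−1)·22.69² + (22−1)·19.48²]/(23+22−2) = 448.727
t = (186.9 − 171.6)/√[448.727·(1/23 + 1/22)] = 2.4220
df = n₁ + n₂ − 2 = 43
p-value = P(T ≥ 2.4220) ≈ 0.010
Since p ≈ 0.010 < α = 0.02, reject H0; the data support H1.

t = 2.4220; reject H0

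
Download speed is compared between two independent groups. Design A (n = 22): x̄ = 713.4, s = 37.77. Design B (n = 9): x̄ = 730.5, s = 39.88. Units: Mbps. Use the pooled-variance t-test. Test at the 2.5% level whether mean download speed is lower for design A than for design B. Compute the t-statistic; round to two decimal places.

-1.13

Let group 1 = design A, group 2 = design B. H0: μ_1 = μ_2; H1: μ_1 < μ_2 (two-sample pooled-variance t-test, left-tailed).
s_p² = [(22−1)·37.77² + (9−1)·39.88²]/(22+9−2) = 1471.77
t = (713.4 − 730.5)/√[1471.77·(1/22 + 1/9)] = -1.13
df = n₁ + n₂ − 2 = 29
p-value = P(T ≤ -1.13) ≈ 0.135
Since p ≈ 0.135 > α = 0.025, fail to reject H0; the data do not provide sufficient evidence against H0.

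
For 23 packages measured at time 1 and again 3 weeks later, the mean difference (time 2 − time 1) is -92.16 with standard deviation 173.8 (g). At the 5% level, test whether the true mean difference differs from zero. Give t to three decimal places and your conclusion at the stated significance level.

t = -2.543; reject H0

H0: μ_d = 0; H1: μ_d ≠ 0 (paired t-test on the differences, two-sided).
t = d̄/(s_d/√n) = -92.16/(173.8/√23) = -2.543
df = n − 1 = 22
Two-sided p-value ≈ 0.019
Since p ≈ 0.019 < α = 0.05, reject H0; the data support H1.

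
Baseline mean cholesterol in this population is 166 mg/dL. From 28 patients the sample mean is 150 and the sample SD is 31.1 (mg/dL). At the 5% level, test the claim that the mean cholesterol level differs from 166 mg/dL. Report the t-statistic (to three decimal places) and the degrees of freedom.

t = -2.722, df = 27

H0: μ = 166; H1: μ ≠ 166 (one-sample t-test, two-sided).
t = (x̄ − μ₀)/(s/√n) = (150 − 166)/(31.1/√28) = -2.722
df = n − 1 = 27
Two-sided p-value ≈ 0.0112
Since p ≈ 0.0112 < α = 0.05, reject H0; the data support H1.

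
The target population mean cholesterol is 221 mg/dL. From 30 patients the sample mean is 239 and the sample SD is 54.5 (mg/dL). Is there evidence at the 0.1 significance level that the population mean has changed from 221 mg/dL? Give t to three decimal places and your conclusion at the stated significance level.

t = 1.809; reject H0

H0: μ = 221; H1: μ ≠ 221 (one-sample t-test, two-sided).
t = (x̄ − μ₀)/(s/√n) = (239 − 221)/(54.5/√30) = 1.809
df = n − 1 = 29
Two-sided p-value ≈ 0.0808
Since p ≈ 0.0808 < α = 0.1, reject H0; the evidence is statistically significant.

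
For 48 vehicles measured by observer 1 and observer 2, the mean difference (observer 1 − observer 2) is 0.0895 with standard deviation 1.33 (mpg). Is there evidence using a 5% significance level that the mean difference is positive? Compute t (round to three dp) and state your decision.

t = 0.466; fail to reject H0

H0: μ_d = 0; H1: μ_d > 0 (paired t-test on the differences, right-tailed).
t = d̄/(s_d/√n) = 0.0895/(1.33/√48) = 0.466
df = n − 1 = 47
p-value = P(T ≥ 0.466) ≈ 0.322
Since p ≈ 0.322 > α = 0.05, fail to reject H0; the evidence is not statistically significant.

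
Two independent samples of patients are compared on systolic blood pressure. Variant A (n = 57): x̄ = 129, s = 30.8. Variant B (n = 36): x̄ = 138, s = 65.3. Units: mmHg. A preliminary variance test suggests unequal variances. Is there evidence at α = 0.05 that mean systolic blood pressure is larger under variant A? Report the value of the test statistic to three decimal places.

Let group 1 = variant A, group 2 = variant B. H0: μ_1 = μ_2; H1: μ_1 > μ_2 (Welch's two-sample t-test, right-tailed).
t = (x̄_1 − x̄_2)/√(s_1²/n_1 + s_2²/n_2) = (129 − 138)/√(30.8²/57 + 65.3²/36) = -0.774
Welch–Satterthwaite df ≈ 44.97
p-value = P(T ≥ -0.774) ≈ 0.7786
Since p ≈ 0.7786 > α = 0.05, fail to reject H0; the evidence is not statistically significant.

-0.774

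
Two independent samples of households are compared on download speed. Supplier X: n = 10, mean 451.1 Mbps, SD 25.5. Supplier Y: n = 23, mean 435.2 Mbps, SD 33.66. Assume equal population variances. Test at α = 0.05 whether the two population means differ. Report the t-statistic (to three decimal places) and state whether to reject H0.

t = 1.332; fail to reject H0

Let group 1 = supplier X, group 2 = supplier Y. H0: μ_1 = μ_2; H1: μ_1 ≠ μ_2 (two-sample pooled-variance t-test, two-sided).
s_p² = [(10−1)·25.5² + (23−1)·33.66²]/(10+23−2) = 992.844
t = (451.1 − 435.2)/√[992.844·(1/10 + 1/23)] = 1.332
df = n₁ + n₂ − 2 = 31
Two-sided p-value ≈ 0.1925
Since p ≈ 0.1925 > α = 0.05, fail to reject H0; the evidence is not statistically significant.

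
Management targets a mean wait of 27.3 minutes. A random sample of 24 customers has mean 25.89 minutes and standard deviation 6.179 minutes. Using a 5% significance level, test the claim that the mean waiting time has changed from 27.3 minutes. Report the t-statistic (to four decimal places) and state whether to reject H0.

t = -1.1179; fail to reject H0

H0: μ = 27.3; H1: μ ≠ 27.3 (one-sample t-test, two-sided).
t = (x̄ − μ₀)/(s/√n) = (25.89 − 27.3)/(6.179/√24) = -1.1179
df = n − 1 = 23
Two-sided p-value ≈ 0.2751
Since p ≈ 0.2751 > α = 0.05, fail to reject H0; the evidence is not statistically significant.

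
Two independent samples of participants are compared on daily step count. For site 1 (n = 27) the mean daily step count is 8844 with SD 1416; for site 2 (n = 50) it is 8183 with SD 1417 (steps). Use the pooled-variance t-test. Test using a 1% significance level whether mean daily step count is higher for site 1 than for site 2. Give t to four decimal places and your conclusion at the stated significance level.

Let group 1 = site 1, group 2 = site 2. H0: μ_1 = μ_2; H1: μ_1 > μ_2 (two-sample pooled-variance t-test, right-tailed).
s_p² = [(27−1)·1416² + (50−1)·1417²]/(27+50−2) = 2006910
t = (8844 − 8183)/√[2006910·(1/27 + 1/50)] = 1.9537
df = n₁ + n₂ − 2 = 75
p-value = P(T ≥ 1.9537) ≈ 0.0272
Since p ≈ 0.0272 > α = 0.01, fail to reject H0; the data do not provide sufficient evidence against H0.

t = 1.9537; fail to reject H0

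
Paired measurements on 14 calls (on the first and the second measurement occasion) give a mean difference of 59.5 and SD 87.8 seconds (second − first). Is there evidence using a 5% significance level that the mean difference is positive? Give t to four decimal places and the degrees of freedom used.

H0: μ_d = 0; H1: μ_d > 0 (paired t-test on the differences, right-tailed).
t = d̄/(s_d/√n) = 59.5/(87.8/√14) = 2.5356
df = n − 1 = 13
p-value = P(T ≥ 2.5356) ≈ 0.0124
Since p ≈ 0.0124 < α = 0.05, reject H0; the evidence is statistically significant.

t = 2.5356, df = 13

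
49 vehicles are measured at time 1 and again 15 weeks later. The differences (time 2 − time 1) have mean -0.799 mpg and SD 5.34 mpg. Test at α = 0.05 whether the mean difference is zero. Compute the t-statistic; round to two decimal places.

-1.05

H0: μ_d = 0; H1: μ_d ≠ 0 (paired t-test on the differences, two-sided).
t = d̄/(s_d/√n) = -0.799/(5.34/√49) = -1.05
df = n − 1 = 48
Two-sided p-value ≈ 0.300
Since p ≈ 0.300 > α = 0.05, fail to reject H0; the data do not provide sufficient evidence against H0.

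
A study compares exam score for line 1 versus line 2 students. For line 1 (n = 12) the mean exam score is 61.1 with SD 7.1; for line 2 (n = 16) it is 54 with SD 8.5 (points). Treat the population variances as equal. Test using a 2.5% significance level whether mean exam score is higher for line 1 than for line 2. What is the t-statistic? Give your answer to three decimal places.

2.342

Let group 1 = line 1, group 2 = line 2. H0: μ_1 = μ_2; H1: μ_1 > μ_2 (two-sample pooled-variance t-test, right-tailed).
s_p² = [(12−1)·7.1² + (16−1)·8.5²]/(12+16−2) = 63.01
t = (61.1 − 54)/√[63.01·(1/12 + 1/16)] = 2.342
df = n₁ + n₂ − 2 = 26
p-value = P(T ≥ 2.342) ≈ 0.0136
Since p ≈ 0.0136 < α = 0.025, reject H0; the data support H1.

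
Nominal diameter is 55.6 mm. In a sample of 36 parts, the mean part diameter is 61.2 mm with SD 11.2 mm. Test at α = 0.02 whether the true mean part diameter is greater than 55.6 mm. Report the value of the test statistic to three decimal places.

H0: μ = 55.6; H1: μ > 55.6 (one-sample t-test, right-tailed).
t = (x̄ − μ₀)/(s/√n) = (61.2 − 55.6)/(11.2/√36) = 3.000
df = n − 1 = 35
p-value = P(T ≥ 3.000) ≈ 0.002
Since p ≈ 0.002 < α = 0.02, reject H0; the evidence is statistically significant.

3.000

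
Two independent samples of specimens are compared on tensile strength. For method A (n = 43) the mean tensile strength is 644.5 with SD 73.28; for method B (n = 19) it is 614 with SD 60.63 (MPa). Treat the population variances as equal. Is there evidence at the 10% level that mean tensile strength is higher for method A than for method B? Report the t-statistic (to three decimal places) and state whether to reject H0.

Let group 1 = method A, group 2 = method B. H0: μ_1 = μ_2; H1: μ_1 > μ_2 (two-sample pooled-variance t-test, right-tailed).
s_p² = [(43−1)·73.28² + (19−1)·60.63²]/(43+19−2) = 4861.77
t = (644.5 − 614)/√[4861.77·(1/43 + 1/19)] = 1.588
df = n₁ + n₂ − 2 = 60
p-value = P(T ≥ 1.588) ≈ 0.0588
Since p ≈ 0.0588 < α = 0.1, reject H0; the evidence is statistically significant.

t = 1.588; reject H0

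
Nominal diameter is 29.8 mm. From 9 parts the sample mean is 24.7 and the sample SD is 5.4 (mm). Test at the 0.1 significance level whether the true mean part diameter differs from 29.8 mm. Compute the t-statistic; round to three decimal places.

H0: μ = 29.8; H1: μ ≠ 29.8 (one-sample t-test, two-sided).
t = (x̄ − μ₀)/(s/√n) = (24.7 − 29.8)/(5.4/√9) = -2.833
df = n − 1 = 8
Two-sided p-value ≈ 0.0220
Since p ≈ 0.0220 < α = 0.1, reject H0; the evidence is statistically significant.

-2.833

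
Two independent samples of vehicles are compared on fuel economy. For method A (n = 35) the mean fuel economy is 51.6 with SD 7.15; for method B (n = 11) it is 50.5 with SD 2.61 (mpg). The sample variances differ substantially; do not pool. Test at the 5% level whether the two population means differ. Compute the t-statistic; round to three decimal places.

0.763

Let group 1 = method A, group 2 = method B. H0: μ_1 = μ_2; H1: μ_1 ≠ μ_2 (Welch's two-sample t-test, two-sided).
t = (x̄_1 − x̄_2)/√(s_1²/n_1 + s_2²/n_2) = (51.6 − 50.5)/√(7.15²/35 + 2.61²/11) = 0.763
Welch–Satterthwaite df ≈ 42.79
Two-sided p-value ≈ 0.4498
Since p ≈ 0.4498 > α = 0.05, fail to reject H0; the data do not provide sufficient evidence against H0.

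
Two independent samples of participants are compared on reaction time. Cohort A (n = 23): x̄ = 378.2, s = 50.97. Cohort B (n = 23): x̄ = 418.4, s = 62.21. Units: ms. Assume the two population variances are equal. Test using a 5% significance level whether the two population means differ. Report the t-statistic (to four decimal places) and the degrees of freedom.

t = -2.3972, df = 44

Let group 1 = cohort A, group 2 = cohort B. H0: μ_1 = μ_2; H1: μ_1 ≠ μ_2 (two-sample pooled-variance t-test, two-sided).
s_p² = [(23−1)·50.97² + (23−1)·62.21²]/(23+23−2) = 3234.01
t = (378.2 − 418.4)/√[3234.01·(1/23 + 1/23)] = -2.3972
df = n₁ + n₂ − 2 = 44
Two-sided p-value ≈ 0.021
Since p ≈ 0.021 < α = 0.05, reject H0; the evidence is statistically significant.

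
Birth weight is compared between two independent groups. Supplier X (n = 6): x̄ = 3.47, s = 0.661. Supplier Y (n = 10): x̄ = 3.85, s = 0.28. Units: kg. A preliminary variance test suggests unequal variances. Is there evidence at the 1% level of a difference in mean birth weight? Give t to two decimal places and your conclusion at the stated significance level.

Let group 1 = supplier X, group 2 = supplier Y. H0: μ_1 = μ_2; H1: μ_1 ≠ μ_2 (Welch's two-sample t-test, two-sided).
t = (x̄_1 − x̄_2)/√(s_1²/n_1 + s_2²/n_2) = (3.47 − 3.85)/√(0.661²/6 + 0.28²/10) = -1.34
Welch–Satterthwaite df ≈ 6.10
Two-sided p-value ≈ 0.2287
Since p ≈ 0.2287 > α = 0.01, fail to reject H0; the evidence is not statistically significant.

t = -1.34; fail to reject H0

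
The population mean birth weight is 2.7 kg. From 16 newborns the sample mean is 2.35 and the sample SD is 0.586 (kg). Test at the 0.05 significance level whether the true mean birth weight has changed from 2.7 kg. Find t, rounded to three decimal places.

-2.389

H0: μ = 2.7; H1: μ ≠ 2.7 (one-sample t-test, two-sided).
t = (x̄ − μ₀)/(s/√n) = (2.35 − 2.7)/(0.586/√16) = -2.389
df = n − 1 = 15
Two-sided p-value ≈ 0.030
Since p ≈ 0.030 < α = 0.05, reject H0; the evidence is statistically significant.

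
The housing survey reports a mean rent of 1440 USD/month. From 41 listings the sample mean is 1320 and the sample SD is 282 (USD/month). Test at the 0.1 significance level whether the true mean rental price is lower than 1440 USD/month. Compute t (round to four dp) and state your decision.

H0: μ = 1440; H1: μ < 1440 (one-sample t-test, left-tailed).
t = (x̄ − μ₀)/(s/√n) = (1320 − 1440)/(282/√41) = -2.7247
df = n − 1 = 40
p-value = P(T ≤ -2.7247) ≈ 0.005
Since p ≈ 0.005 < α = 0.1, reject H0; the evidence is statistically significant.

t = -2.7247; reject H0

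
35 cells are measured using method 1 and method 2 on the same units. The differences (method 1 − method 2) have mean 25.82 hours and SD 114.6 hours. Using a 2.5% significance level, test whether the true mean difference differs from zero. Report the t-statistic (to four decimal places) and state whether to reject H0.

t = 1.3329; fail to reject H0

H0: μ_d = 0; H1: μ_d ≠ 0 (paired t-test on the differences, two-sided).
t = d̄/(s_d/√n) = 25.82/(114.6/√35) = 1.3329
df = n − 1 = 34
Two-sided p-value ≈ 0.1914
Since p ≈ 0.1914 > α = 0.025, fail to reject H0; the data do not provide sufficient evidence against H0.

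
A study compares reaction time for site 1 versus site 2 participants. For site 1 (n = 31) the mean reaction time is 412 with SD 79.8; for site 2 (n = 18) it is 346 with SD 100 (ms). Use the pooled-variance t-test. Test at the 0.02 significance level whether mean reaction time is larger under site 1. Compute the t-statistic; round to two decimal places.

Let group 1 = site 1, group 2 = site 2. H0: μ_1 = μ_2; H1: μ_1 > μ_2 (two-sample pooled-variance t-test, right-tailed).
s_p² = [(31−1)·79.8² + (18−1)·100²]/(31+18−2) = 7681.73
t = (412 − 346)/√[7681.73·(1/31 + 1/18)] = 2.54
df = n₁ + n₂ − 2 = 47
p-value = P(T ≥ 2.54) ≈ 0.007
Since p ≈ 0.007 < α = 0.02, reject H0; the data support H1.

2.54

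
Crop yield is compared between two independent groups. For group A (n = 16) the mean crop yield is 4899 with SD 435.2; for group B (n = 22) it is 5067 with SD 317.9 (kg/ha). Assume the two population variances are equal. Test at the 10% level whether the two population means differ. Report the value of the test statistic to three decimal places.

Let group 1 = group A, group 2 = group B. H0: μ_1 = μ_2; H1: μ_1 ≠ μ_2 (two-sample pooled-variance t-test, two-sided).
s_p² = [(16−1)·435.2² + (22−1)·317.9²]/(16+22−2) = 137868
t = (4899 − 5067)/√[137868·(1/16 + 1/22)] = -1.377
df = n₁ + n₂ − 2 = 36
Two-sided p-value ≈ 0.177
Since p ≈ 0.177 > α = 0.1, fail to reject H0; the evidence is not statistically significant.

-1.377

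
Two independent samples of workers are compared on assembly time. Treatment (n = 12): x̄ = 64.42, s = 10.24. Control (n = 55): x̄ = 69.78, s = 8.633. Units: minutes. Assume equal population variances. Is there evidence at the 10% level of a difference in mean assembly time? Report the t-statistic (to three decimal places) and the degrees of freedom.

Let group 1 = treatment, group 2 = control. H0: μ_1 = μ_2; H1: μ_1 ≠ μ_2 (two-sample pooled-variance t-test, two-sided).
s_p² = [(12−1)·10.24² + (55−1)·8.633²]/(12+55−2) = 79.6613
t = (64.42 − 69.78)/√[79.6613·(1/12 + 1/55)] = -1.885
df = n₁ + n₂ − 2 = 65
Two-sided p-value ≈ 0.064
Since p ≈ 0.064 < α = 0.1, reject H0; the data support H1.

t = -1.885, df = 65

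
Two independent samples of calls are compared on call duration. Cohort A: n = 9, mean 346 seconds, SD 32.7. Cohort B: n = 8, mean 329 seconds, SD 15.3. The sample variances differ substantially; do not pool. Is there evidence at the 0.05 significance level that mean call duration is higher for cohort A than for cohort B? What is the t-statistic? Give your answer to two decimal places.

Let group 1 = cohort A, group 2 = cohort B. H0: μ_1 = μ_2; H1: μ_1 > μ_2 (Welch's two-sample t-test, right-tailed).
t = (x̄_1 − x̄_2)/√(s_1²/n_1 + s_2²/n_2) = (346 − 329)/√(32.7²/9 + 15.3²/8) = 1.40
Welch–Satterthwaite df ≈ 11.62
p-value = P(T ≥ 1.40) ≈ 0.094
Since p ≈ 0.094 > α = 0.05, fail to reject H0; the data do not provide sufficient evidence against H0.

1.40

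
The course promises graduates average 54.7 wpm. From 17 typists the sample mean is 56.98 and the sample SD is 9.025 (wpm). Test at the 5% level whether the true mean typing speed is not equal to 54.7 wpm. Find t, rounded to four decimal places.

1.0416

H0: μ = 54.7; H1: μ ≠ 54.7 (one-sample t-test, two-sided).
t = (x̄ − μ₀)/(s/√n) = (56.98 − 54.7)/(9.025/√17) = 1.0416
df = n − 1 = 16
Two-sided p-value ≈ 0.313
Since p ≈ 0.313 > α = 0.05, fail to reject H0; the evidence is not statistically significant.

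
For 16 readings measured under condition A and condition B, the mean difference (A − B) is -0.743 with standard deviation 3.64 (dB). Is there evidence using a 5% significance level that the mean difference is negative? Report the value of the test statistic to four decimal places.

-0.8165

H0: μ_d = 0; H1: μ_d < 0 (paired t-test on the differences, left-tailed).
t = d̄/(s_d/√n) = -0.743/(3.64/√16) = -0.8165
df = n − 1 = 15
p-value = P(T ≤ -0.8165) ≈ 0.214
Since p ≈ 0.214 > α = 0.05, fail to reject H0; the evidence is not statistically significant.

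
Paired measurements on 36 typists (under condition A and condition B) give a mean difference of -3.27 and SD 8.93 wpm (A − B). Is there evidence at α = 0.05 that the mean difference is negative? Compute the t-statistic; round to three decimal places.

-2.197

H0: μ_d = 0; H1: μ_d < 0 (paired t-test on the differences, left-tailed).
t = d̄/(s_d/√n) = -3.27/(8.93/√36) = -2.197
df = n − 1 = 35
p-value = P(T ≤ -2.197) ≈ 0.017
Since p ≈ 0.017 < α = 0.05, reject H0; the evidence is statistically significant.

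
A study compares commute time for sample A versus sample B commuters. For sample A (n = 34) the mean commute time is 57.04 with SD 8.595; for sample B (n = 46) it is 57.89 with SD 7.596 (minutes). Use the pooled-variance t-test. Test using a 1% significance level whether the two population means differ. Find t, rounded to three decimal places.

Let group 1 = sample A, group 2 = sample B. H0: μ_1 = μ_2; H1: μ_1 ≠ μ_2 (two-sample pooled-variance t-test, two-sided).
s_p² = [(34−1)·8.595² + (46−1)·7.596²]/(34+46−2) = 64.5424
t = (57.04 − 57.89)/√[64.5424·(1/34 + 1/46)] = -0.468
df = n₁ + n₂ − 2 = 78
Two-sided p-value ≈ 0.6412
Since p ≈ 0.6412 > α = 0.01, fail to reject H0; the evidence is not statistically significant.

-0.468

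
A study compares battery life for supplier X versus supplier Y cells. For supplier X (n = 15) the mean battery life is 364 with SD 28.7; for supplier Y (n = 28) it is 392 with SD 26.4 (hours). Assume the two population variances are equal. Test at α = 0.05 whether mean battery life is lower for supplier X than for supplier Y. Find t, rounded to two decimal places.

Let group 1 = supplier X, group 2 = supplier Y. H0: μ_1 = μ_2; H1: μ_1 < μ_2 (two-sample pooled-variance t-test, left-tailed).
s_p² = [(15−1)·28.7² + (28−1)·26.4²]/(15+28−2) = 740.234
t = (364 − 392)/√[740.234·(1/15 + 1/28)] = -3.22
df = n₁ + n₂ − 2 = 41
p-value = P(T ≤ -3.22) ≈ 0.001
Since p ≈ 0.001 < α = 0.05, reject H0; the evidence is statistically significant.

-3.22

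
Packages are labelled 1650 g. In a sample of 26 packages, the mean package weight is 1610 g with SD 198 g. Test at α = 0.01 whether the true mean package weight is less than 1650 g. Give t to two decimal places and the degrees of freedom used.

t = -1.03, df = 25

H0: μ = 1650; H1: μ < 1650 (one-sample t-test, left-tailed).
t = (x̄ − μ₀)/(s/√n) = (1610 − 1650)/(198/√26) = -1.03
df = n − 1 = 25
p-value = P(T ≤ -1.03) ≈ 0.156
Since p ≈ 0.156 > α = 0.01, fail to reject H0; the data do not provide sufficient evidence against H0.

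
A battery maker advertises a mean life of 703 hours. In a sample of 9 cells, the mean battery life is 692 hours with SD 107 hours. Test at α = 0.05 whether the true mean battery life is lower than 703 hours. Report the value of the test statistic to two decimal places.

H0: μ = 703; H1: μ < 703 (one-sample t-test, left-tailed).
t = (x̄ − μ₀)/(s/√n) = (692 − 703)/(107/√9) = -0.31
df = n − 1 = 8
p-value = P(T ≤ -0.31) ≈ 0.383
Since p ≈ 0.383 > α = 0.05, fail to reject H0; the data do not provide sufficient evidence against H0.

-0.31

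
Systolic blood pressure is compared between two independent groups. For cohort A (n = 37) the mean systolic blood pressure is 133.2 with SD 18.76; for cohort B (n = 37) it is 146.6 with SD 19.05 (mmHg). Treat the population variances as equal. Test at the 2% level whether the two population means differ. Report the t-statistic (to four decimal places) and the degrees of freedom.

t = -3.0486, df = 72

Let group 1 = cohort A, group 2 = cohort B. H0: μ_1 = μ_2; H1: μ_1 ≠ μ_2 (two-sample pooled-variance t-test, two-sided).
s_p² = [(37−1)·18.76² + (37−1)·19.05²]/(37+37−2) = 357.42
t = (133.2 − 146.6)/√[357.42·(1/37 + 1/37)] = -3.0486
df = n₁ + n₂ − 2 = 72
Two-sided p-value ≈ 0.0032
Since p ≈ 0.0032 < α = 0.02, reject H0; the evidence is statistically significant.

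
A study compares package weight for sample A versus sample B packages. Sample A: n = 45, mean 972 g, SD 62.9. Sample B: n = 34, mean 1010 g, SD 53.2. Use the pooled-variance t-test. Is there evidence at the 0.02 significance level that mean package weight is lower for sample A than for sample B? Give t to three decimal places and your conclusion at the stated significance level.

t = -2.837; reject H0

Let group 1 = sample A, group 2 = sample B. H0: μ_1 = μ_2; H1: μ_1 < μ_2 (two-sample pooled-variance t-test, left-tailed).
s_p² = [(45−1)·62.9² + (34−1)·53.2²]/(45+34−2) = 3473.77
t = (972 − 1010)/√[3473.77·(1/45 + 1/34)] = -2.837
df = n₁ + n₂ − 2 = 77
p-value = P(T ≤ -2.837) ≈ 0.003
Since p ≈ 0.003 < α = 0.02, reject H0; the evidence is statistically significant.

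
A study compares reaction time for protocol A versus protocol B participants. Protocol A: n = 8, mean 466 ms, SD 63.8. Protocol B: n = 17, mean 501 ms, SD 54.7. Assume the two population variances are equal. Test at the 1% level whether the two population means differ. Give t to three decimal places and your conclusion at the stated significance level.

t = -1.417; fail to reject H0

Let group 1 = protocol A, group 2 = protocol B. H0: μ_1 = μ_2; H1: μ_1 ≠ μ_2 (two-sample pooled-variance t-test, two-sided).
s_p² = [(8−1)·63.8² + (17−1)·54.7²]/(8+17−2) = 3320.28
t = (466 − 501)/√[3320.28·(1/8 + 1/17)] = -1.417
df = n₁ + n₂ − 2 = 23
Two-sided p-value ≈ 0.1700
Since p ≈ 0.1700 > α = 0.01, fail to reject H0; the evidence is not statistically significant.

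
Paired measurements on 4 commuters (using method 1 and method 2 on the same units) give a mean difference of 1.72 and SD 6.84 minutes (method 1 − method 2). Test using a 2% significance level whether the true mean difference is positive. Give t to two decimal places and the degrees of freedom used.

t = 0.50, df = 3

H0: μ_d = 0; H1: μ_d > 0 (paired t-test on the differences, right-tailed).
t = d̄/(s_d/√n) = 1.72/(6.84/√4) = 0.50
df = n − 1 = 3
p-value = P(T ≥ 0.50) ≈ 0.3248
Since p ≈ 0.3248 > α = 0.02, fail to reject H0; the evidence is not statistically significant.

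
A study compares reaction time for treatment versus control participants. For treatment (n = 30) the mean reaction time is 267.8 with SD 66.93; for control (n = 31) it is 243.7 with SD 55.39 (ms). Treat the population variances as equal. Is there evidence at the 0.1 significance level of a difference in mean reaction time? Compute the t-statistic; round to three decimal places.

Let group 1 = treatment, group 2 = control. H0: μ_1 = μ_2; H1: μ_1 ≠ μ_2 (two-sample pooled-variance t-test, two-sided).
s_p² = [(30−1)·66.93² + (31−1)·55.39²]/(30+31−2) = 3761.88
t = (267.8 − 243.7)/√[3761.88·(1/30 + 1/31)] = 1.534
df = n₁ + n₂ − 2 = 59
Two-sided p-value ≈ 0.130
Since p ≈ 0.130 > α = 0.1, fail to reject H0; the data do not provide sufficient evidence against H0.

1.534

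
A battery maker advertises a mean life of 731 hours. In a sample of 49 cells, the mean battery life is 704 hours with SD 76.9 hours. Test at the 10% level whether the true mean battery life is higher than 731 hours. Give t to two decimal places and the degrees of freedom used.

H0: μ = 731; H1: μ > 731 (one-sample t-test, right-tailed).
t = (x̄ − μ₀)/(s/√n) = (704 − 731)/(76.9/√49) = -2.46
df = n − 1 = 48
p-value = P(T ≥ -2.46) ≈ 0.991
Since p ≈ 0.991 > α = 0.1, fail to reject H0; the data do not provide sufficient evidence against H0.

t = -2.46, df = 48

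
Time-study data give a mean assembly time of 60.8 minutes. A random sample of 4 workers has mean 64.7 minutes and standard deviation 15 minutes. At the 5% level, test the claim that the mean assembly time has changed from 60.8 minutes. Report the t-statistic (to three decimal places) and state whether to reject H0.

t = 0.520; fail to reject H0

H0: μ = 60.8; H1: μ ≠ 60.8 (one-sample t-test, two-sided).
t = (x̄ − μ₀)/(s/√n) = (64.7 − 60.8)/(15/√4) = 0.520
df = n − 1 = 3
Two-sided p-value ≈ 0.6390
Since p ≈ 0.6390 > α = 0.05, fail to reject H0; the data do not provide sufficient evidence against H0.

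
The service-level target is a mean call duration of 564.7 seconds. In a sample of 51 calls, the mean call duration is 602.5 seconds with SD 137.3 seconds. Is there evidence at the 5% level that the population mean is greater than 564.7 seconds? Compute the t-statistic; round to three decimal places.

H0: μ = 564.7; H1: μ > 564.7 (one-sample t-test, right-tailed).
t = (x̄ − μ₀)/(s/√n) = (602.5 − 564.7)/(137.3/√51) = 1.966
df = n − 1 = 50
p-value = P(T ≥ 1.966) ≈ 0.0274
Since p ≈ 0.0274 < α = 0.05, reject H0; the data support H1.

1.966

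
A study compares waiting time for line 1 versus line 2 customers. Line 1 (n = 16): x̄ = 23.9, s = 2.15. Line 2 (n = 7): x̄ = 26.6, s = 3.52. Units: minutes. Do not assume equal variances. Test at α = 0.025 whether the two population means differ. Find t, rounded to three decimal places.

Let group 1 = line 1, group 2 = line 2. H0: μ_1 = μ_2; H1: μ_1 ≠ μ_2 (Welch's two-sample t-test, two-sided).
t = (x̄_1 − x̄_2)/√(s_1²/n_1 + s_2²/n_2) = (23.9 − 26.6)/√(2.15²/16 + 3.52²/7) = -1.882
Welch–Satterthwaite df ≈ 8.03
Two-sided p-value ≈ 0.0965
Since p ≈ 0.0965 > α = 0.025, fail to reject H0; the data do not provide sufficient evidence against H0.

-1.882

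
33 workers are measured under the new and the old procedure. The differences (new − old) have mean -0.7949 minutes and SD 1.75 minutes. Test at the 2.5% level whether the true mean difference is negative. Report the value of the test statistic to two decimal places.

-2.61

H0: μ_d = 0; H1: μ_d < 0 (paired t-test on the differences, left-tailed).
t = d̄/(s_d/√n) = -0.7949/(1.75/√33) = -2.61
df = n − 1 = 32
p-value = P(T ≤ -2.61) ≈ 0.007
Since p ≈ 0.007 < α = 0.025, reject H0; the evidence is statistically significant.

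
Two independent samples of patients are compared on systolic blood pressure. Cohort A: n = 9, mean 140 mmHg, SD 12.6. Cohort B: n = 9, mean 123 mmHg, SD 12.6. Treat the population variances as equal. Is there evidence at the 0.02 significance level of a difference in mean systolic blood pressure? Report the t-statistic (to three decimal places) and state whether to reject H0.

t = 2.862; reject H0

Let group 1 = cohort A, group 2 = cohort B. H0: μ_1 = μ_2; H1: μ_1 ≠ μ_2 (two-sample pooled-variance t-test, two-sided).
s_p² = [(9−1)·12.6² + (9−1)·12.6²]/(9+9−2) = 158.76
t = (140 − 123)/√[158.76·(1/9 + 1/9)] = 2.862
df = n₁ + n₂ − 2 = 16
Two-sided p-value ≈ 0.011
Since p ≈ 0.011 < α = 0.02, reject H0; the data support H1.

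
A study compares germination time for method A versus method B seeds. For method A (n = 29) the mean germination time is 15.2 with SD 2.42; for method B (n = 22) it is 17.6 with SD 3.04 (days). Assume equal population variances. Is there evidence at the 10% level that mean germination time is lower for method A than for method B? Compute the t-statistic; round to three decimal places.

Let group 1 = method A, group 2 = method B. H0: μ_1 = μ_2; H1: μ_1 < μ_2 (two-sample pooled-variance t-test, left-tailed).
s_p² = [(29−1)·2.42² + (22−1)·3.04²]/(29+22−2) = 7.3072
t = (15.2 − 17.6)/√[7.3072·(1/29 + 1/22)] = -3.140
df = n₁ + n₂ − 2 = 49
p-value = P(T ≤ -3.140) ≈ 0.001
Since p ≈ 0.001 < α = 0.1, reject H0; the evidence is statistically significant.

-3.140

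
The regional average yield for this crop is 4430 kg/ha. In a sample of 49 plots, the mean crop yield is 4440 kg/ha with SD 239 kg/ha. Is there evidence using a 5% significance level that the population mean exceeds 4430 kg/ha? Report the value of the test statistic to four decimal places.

H0: μ = 4430; H1: μ > 4430 (one-sample t-test, right-tailed).
t = (x̄ − μ₀)/(s/√n) = (4440 − 4430)/(239/√49) = 0.2929
df = n − 1 = 48
p-value = P(T ≥ 0.2929) ≈ 0.3854
Since p ≈ 0.3854 > α = 0.05, fail to reject H0; the data do not provide sufficient evidence against H0.

0.2929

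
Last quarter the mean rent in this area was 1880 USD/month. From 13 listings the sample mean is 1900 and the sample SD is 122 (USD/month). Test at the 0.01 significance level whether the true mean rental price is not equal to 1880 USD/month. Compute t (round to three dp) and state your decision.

H0: μ = 1880; H1: μ ≠ 1880 (one-sample t-test, two-sided).
t = (x̄ − μ₀)/(s/√n) = (1900 − 1880)/(122/√13) = 0.591
df = n − 1 = 12
Two-sided p-value ≈ 0.565
Since p ≈ 0.565 > α = 0.01, fail to reject H0; the data do not provide sufficient evidence against H0.

t = 0.591; fail to reject H0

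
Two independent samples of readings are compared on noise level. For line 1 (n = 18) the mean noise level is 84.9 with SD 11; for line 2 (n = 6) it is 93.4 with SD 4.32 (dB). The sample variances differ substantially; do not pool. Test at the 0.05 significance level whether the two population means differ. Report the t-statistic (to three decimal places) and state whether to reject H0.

Let group 1 = line 1, group 2 = line 2. H0: μ_1 = μ_2; H1: μ_1 ≠ μ_2 (Welch's two-sample t-test, two-sided).
t = (x̄_1 − x̄_2)/√(s_1²/n_1 + s_2²/n_2) = (84.9 − 93.4)/√(11²/18 + 4.32²/6) = -2.711
Welch–Satterthwaite df ≈ 21.05
Two-sided p-value ≈ 0.013
Since p ≈ 0.013 < α = 0.05, reject H0; the data support H1.

t = -2.711; reject H0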